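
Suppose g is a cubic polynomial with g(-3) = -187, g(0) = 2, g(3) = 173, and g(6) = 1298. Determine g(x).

g(x) = 6x^3 - x^2 + 6x + 2

Write g(x) = ax^3 + bx^2 + cx + d. Substituting each data point gives a linear system:
  -27a + 9b - 3c + d = -187
  d = 2
  27a + 9b + 3c + d = 173
  216a + 36b + 6c + d = 1298
Solving the system yields a = 6, b = -1, c = 6, d = 2.
So g(x) = 6x^3 - x^2 + 6x + 2.
Check: g(0) = 2. ✓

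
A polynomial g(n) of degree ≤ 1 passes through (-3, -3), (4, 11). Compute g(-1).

1

Using the Lagrange interpolation formula with nodes -3, 4:
  L_0(n) = (n - 4) / -7
  L_1(n) = (n + 3) / 7
Then g(n) = -3·L_0(n) + 11·L_1(n).
Expanding and collecting terms gives g(n) = 2n + 3.
Evaluating at n = -1: g(-1) = 1.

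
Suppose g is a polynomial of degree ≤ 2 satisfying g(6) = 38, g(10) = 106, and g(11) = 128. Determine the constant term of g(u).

Write g(u) = au^2 + bu + c. Substituting each data point gives a linear system:
  36a + 6b + c = 38
  100a + 10b + c = 106
  121a + 11b + c = 128
Solving the system yields a = 1, b = 1, c = -4.
So g(u) = u^2 + u - 4.
The constant term is -4.

-4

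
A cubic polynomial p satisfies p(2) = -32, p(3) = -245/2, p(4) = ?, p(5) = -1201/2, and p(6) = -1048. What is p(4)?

-302

The 4 known points determine the degree-3 polynomial uniquely.
Write p(x) = ax^3 + bx^2 + cx + d. Substituting each data point gives a linear system:
  8a + 4b + 2c + d = -32
  27a + 9b + 3c + d = -245/2
  125a + 25b + 5c + d = -1201/2
  216a + 36b + 6c + d = -1048
Solving the system yields a = -5, b = 1/2, c = 2, d = 2.
So p(x) = -5x^3 + (1/2)x^2 + 2x + 2.
Then p(4) = -302.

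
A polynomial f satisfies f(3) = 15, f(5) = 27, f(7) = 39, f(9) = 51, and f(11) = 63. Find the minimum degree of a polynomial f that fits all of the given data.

1

Forward differences of the values at x = 3, 5, 7, 9, 11:
  f  : 15  27  39  51  63
  Δ  : 12  12  12  12
  Δ^2: 0  0  0
  Δ^3: 0  0
  Δ^4: 0
The first differences are constant (12) and nonzero, while all higher differences vanish, so the minimal degree is 1.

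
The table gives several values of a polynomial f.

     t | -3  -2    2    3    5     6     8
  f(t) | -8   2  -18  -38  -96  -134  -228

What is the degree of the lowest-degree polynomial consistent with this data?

Divided differences on the nodes -3, -2, 2, 3, 5, 6, 8:
  order 0: -8  2  -18  -38  -96  -134  -228
  order 1: 10  -5  -20  -29  -38  -47
  order 2: -3  -3  -3  -3  -3
  order 3: 0  0  0  0
  order 4: 0  0  0
  order 5: 0  0
  order 6: 0
The order-2 divided differences are all -3 (nonzero) and every higher order vanishes, so the data lies on a polynomial of degree exactly 2.

2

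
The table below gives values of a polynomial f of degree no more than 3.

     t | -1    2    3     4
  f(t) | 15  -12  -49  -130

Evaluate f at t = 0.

Using the Lagrange interpolation formula with nodes -1, 2, 3, 4:
  L_0(t) = (t - 2)(t - 3)(t - 4) / -60
  L_1(t) = (t + 1)(t - 3)(t - 4) / 6
  L_2(t) = (t + 1)(t - 2)(t - 4) / -4
  L_3(t) = (t + 1)(t - 2)(t - 3) / 10
Then f(t) = 15·L_0(t) - 12·L_1(t) - 49·L_2(t) - 130·L_3(t).
Expanding and collecting terms gives f(t) = -3t³ + 5t² - 5t + 2.
Evaluating at t = 0: f(0) = 2.

2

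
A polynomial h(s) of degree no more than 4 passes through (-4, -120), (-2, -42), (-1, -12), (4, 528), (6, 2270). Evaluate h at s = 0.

Using the Lagrange interpolation formula with nodes -4, -2, -1, 4, 6:
  L_0(s) = (s + 2)(s + 1)(s - 4)(s - 6) / 480
  L_1(s) = (s + 4)(s + 1)(s - 4)(s - 6) / -96
  L_2(s) = (s + 4)(s + 2)(s - 4)(s - 6) / 105
  L_3(s) = (s + 4)(s + 2)(s + 1)(s - 6) / -480
  L_4(s) = (s + 4)(s + 2)(s + 1)(s - 4) / 1120
Then h(s) = -120·L_0(s) - 42·L_1(s) - 12·L_2(s) + 528·L_3(s) + 2270·L_4(s).
Expanding and collecting terms gives h(s) = s⁴ + 5s³ - 3s² + s - 4.
Evaluating at s = 0: h(0) = -4.

-4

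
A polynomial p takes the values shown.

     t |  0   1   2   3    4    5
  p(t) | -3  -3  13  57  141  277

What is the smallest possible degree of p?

Divided differences on the nodes 0, 1, 2, 3, 4, 5:
  order 0: -3  -3  13  57  141  277
  order 1: 0  16  44  84  136
  order 2: 8  14  20  26
  order 3: 2  2  2
  order 4: 0  0
  order 5: 0
The order-3 divided differences are all 2 (nonzero) and every higher order vanishes, so the data lies on a polynomial of degree exactly 3.

3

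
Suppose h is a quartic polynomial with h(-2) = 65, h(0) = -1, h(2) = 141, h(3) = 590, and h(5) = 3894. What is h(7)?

14006

Write h(t) = at^4 + bt^3 + ct^2 + dt + e. Substituting each data point gives a linear system:
  16a - 8b + 4c - 2d + e = 65
  e = -1
  16a + 8b + 4c + 2d + e = 141
  81a + 27b + 9c + 3d + e = 590
  625a + 125b + 25c + 5d + e = 3894
Solving the system yields a = 5, b = 5, c = 6, d = -1, e = -1.
So h(t) = 5t^4 + 5t^3 + 6t^2 - t - 1.
Then h(7) = 14006.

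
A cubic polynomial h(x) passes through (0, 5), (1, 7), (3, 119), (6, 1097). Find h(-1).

-9

Write h(x) = ax^3 + bx^2 + cx + d. Substituting each data point gives a linear system:
  d = 5
  a + b + c + d = 7
  27a + 9b + 3c + d = 119
  216a + 36b + 6c + d = 1097
Solving the system yields a = 6, b = -6, c = 2, d = 5.
So h(x) = 6x^3 - 6x^2 + 2x + 5.
Then h(-1) = -9.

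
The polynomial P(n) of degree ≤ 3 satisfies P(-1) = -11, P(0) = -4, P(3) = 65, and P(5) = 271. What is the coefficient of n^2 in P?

Write P(n) = an^3 + bn^2 + cn + d. Substituting each data point gives a linear system:
  -a + b - c + d = -11
  d = -4
  27a + 9b + 3c + d = 65
  125a + 25b + 5c + d = 271
Solving the system yields a = 2, b = 0, c = 5, d = -4.
So P(n) = 2n^3 + 5n - 4.
The coefficient of n^2 is 0.

0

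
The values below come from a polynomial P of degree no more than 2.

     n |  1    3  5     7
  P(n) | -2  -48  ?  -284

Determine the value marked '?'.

On equispaced nodes a degree-2 polynomial has vanishing third forward difference, so
  - P(1) + 3·P(3) - 3·P(5) + P(7) = 0.
Substituting the known values and solving for P(5):
  -3·P(5) = 426
  P(5) = -142.

-142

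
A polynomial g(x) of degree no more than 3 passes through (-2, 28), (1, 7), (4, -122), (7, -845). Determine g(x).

Using the Lagrange interpolation formula with nodes -2, 1, 4, 7:
  L_0(x) = (x - 1)(x - 4)(x - 7) / -162
  L_1(x) = (x + 2)(x - 4)(x - 7) / 54
  L_2(x) = (x + 2)(x - 1)(x - 7) / -54
  L_3(x) = (x + 2)(x - 1)(x - 4) / 162
Then g(x) = 28·L_0(x) + 7·L_1(x) - 122·L_2(x) - 845·L_3(x).
Expanding and collecting terms gives g(x) = -3x³ + 3x² + 5x + 2.
Check: g(-2) = 28. ✓

g(x) = -3x^3 + 3x^2 + 5x + 2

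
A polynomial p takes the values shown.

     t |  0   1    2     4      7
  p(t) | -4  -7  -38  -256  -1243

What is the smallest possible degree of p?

3

Divided differences on the nodes 0, 1, 2, 4, 7:
  order 0: -4  -7  -38  -256  -1243
  order 1: -3  -31  -109  -329
  order 2: -14  -26  -44
  order 3: -3  -3
  order 4: 0
The order-3 divided differences are all -3 (nonzero) and every higher order vanishes, so the data lies on a polynomial of degree exactly 3.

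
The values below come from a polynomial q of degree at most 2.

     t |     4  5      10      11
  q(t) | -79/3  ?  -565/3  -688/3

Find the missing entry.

-130/3

The 3 known points determine the degree-2 polynomial uniquely.
Write q(t) = at^2 + bt + c. Substituting each data point gives a linear system:
  16a + 4b + c = -79/3
  100a + 10b + c = -565/3
  121a + 11b + c = -688/3
Solving the system yields a = -2, b = 1, c = 5/3.
So q(t) = -2t² + t + 5/3.
Then q(5) = -130/3.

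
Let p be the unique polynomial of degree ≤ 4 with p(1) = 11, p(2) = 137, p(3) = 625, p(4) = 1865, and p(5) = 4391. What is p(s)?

Write p(s) = as^4 + bs^3 + cs^2 + ds + e. Substituting each data point gives a linear system:
  a + b + c + d + e = 11
  16a + 8b + 4c + 2d + e = 137
  81a + 27b + 9c + 3d + e = 625
  256a + 64b + 16c + 4d + e = 1865
  625a + 125b + 25c + 5d + e = 4391
Solving the system yields a = 6, b = 5, c = 1, d = -2, e = 1.
So p(s) = 6s^4 + 5s^3 + s^2 - 2s + 1.
Check: p(2) = 137. ✓

p(s) = 6s^4 + 5s^3 + s^2 - 2s + 1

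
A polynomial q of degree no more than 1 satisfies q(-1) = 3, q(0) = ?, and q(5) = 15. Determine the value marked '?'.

The 2 known points determine the degree-1 polynomial uniquely.
Write q(x) = ax + b. Substituting each data point gives a linear system:
  -a + b = 3
  5a + b = 15
Solving the system yields a = 2, b = 5.
So q(x) = 2x + 5.
Then q(0) = 5.

5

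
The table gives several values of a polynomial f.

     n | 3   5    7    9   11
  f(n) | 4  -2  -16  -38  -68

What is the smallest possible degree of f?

2

Forward differences of the values at n = 3, 5, 7, 9, 11:
  f  : 4  -2  -16  -38  -68
  Δ  : -6  -14  -22  -30
  Δ^2: -8  -8  -8
  Δ^3: 0  0
  Δ^4: 0
The second differences are constant (-8) and nonzero, while all higher differences vanish, so the minimal degree is 2.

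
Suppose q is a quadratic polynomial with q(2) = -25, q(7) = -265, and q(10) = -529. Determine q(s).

Using the Lagrange interpolation formula with nodes 2, 7, 10:
  L_0(s) = (s - 7)(s - 10) / 40
  L_1(s) = (s - 2)(s - 10) / -15
  L_2(s) = (s - 2)(s - 7) / 24
Then q(s) = -25·L_0(s) - 265·L_1(s) - 529·L_2(s).
Expanding and collecting terms gives q(s) = -5s² - 3s + 1.
Check: q(10) = -529. ✓

q(s) = -5s^2 - 3s + 1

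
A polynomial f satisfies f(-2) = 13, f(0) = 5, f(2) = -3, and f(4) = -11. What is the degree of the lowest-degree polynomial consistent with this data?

Forward differences of the values at t = -2, 0, 2, 4:
  f  : 13  5  -3  -11
  Δ  : -8  -8  -8
  Δ^2: 0  0
  Δ^3: 0
The first differences are constant (-8) and nonzero, while all higher differences vanish, so the minimal degree is 1.

1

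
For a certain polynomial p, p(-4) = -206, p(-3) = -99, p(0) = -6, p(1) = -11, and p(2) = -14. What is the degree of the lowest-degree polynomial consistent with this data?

Divided differences on the nodes -4, -3, 0, 1, 2:
  order 0: -206  -99  -6  -11  -14
  order 1: 107  31  -5  -3
  order 2: -19  -9  1
  order 3: 2  2
  order 4: 0
The order-3 divided differences are all 2 (nonzero) and every higher order vanishes, so the data lies on a polynomial of degree exactly 3.

3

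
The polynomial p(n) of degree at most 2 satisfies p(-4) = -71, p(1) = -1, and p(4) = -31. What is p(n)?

p(n) = -3n^2 + 5n - 3

Write p(n) = an^2 + bn + c. Substituting each data point gives a linear system:
  16a - 4b + c = -71
  a + b + c = -1
  16a + 4b + c = -31
Solving the system yields a = -3, b = 5, c = -3.
So p(n) = -3n^2 + 5n - 3.
Check: p(1) = -1. ✓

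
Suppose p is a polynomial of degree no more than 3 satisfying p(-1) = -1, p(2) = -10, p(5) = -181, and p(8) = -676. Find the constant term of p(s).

4

Write p(s) = as^3 + bs^2 + cs + d. Substituting each data point gives a linear system:
  -a + b - c + d = -1
  8a + 4b + 2c + d = -10
  125a + 25b + 5c + d = -181
  512a + 64b + 8c + d = -676
Solving the system yields a = -1, b = -3, c = 3, d = 4.
So p(s) = -s^3 - 3s^2 + 3s + 4.
The constant term is 4.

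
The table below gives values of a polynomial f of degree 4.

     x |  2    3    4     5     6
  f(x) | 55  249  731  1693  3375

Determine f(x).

f(x) = 2x^4 + 4x^3 - 2x^2 - 2x + 3

Using the Lagrange interpolation formula with nodes 2, 3, 4, 5, 6:
  L_0(x) = (x - 3)(x - 4)(x - 5)(x - 6) / 24
  L_1(x) = (x - 2)(x - 4)(x - 5)(x - 6) / -6
  L_2(x) = (x - 2)(x - 3)(x - 5)(x - 6) / 4
  L_3(x) = (x - 2)(x - 3)(x - 4)(x - 6) / -6
  L_4(x) = (x - 2)(x - 3)(x - 4)(x - 5) / 24
Then f(x) = 55·L_0(x) + 249·L_1(x) + 731·L_2(x) + 1693·L_3(x) + 3375·L_4(x).
Expanding and collecting terms gives f(x) = 2x⁴ + 4x³ - 2x² - 2x + 3.
Check: f(5) = 1693. ✓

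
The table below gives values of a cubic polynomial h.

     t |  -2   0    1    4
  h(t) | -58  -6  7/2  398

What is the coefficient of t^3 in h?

6

Write h(t) = at^3 + bt^2 + ct + d. Substituting each data point gives a linear system:
  -8a + 4b - 2c + d = -58
  d = -6
  a + b + c + d = 7/2
  64a + 16b + 4c + d = 398
Solving the system yields a = 6, b = 1/2, c = 3, d = -6.
So h(t) = 6t^3 + (1/2)t^2 + 3t - 6.
The leading coefficient is 6.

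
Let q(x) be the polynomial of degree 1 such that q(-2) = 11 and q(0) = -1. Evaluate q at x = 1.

Write q(x) = ax + b. Substituting each data point gives a linear system:
  -2a + b = 11
  b = -1
Solving the system yields a = -6, b = -1.
So q(x) = -6x - 1.
Then q(1) = -7.

-7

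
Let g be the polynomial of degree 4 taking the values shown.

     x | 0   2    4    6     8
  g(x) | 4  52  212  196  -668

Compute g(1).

11

Forward differences of the values at x = 0, 2, 4, 6, 8:
  g  : 4  52  212  196  -668
  Δ  : 48  160  -16  -864
  Δ^2: 112  -176  -848
  Δ^3: -288  -672
  Δ^4: -384
The fourth differences are constant, confirming degree 4.
Interpolating (Newton forward form) and evaluating at x = 1 gives g(1) = 11.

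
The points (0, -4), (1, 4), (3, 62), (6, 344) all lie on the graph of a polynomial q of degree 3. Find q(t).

Using the Lagrange interpolation formula with nodes 0, 1, 3, 6:
  L_0(t) = (t - 1)(t - 3)(t - 6) / -18
  L_1(t) = t(t - 3)(t - 6) / 10
  L_2(t) = t(t - 1)(t - 6) / -18
  L_3(t) = t(t - 1)(t - 3) / 90
Then q(t) = -4·L_0(t) + 4·L_1(t) + 62·L_2(t) + 344·L_3(t).
Expanding and collecting terms gives q(t) = t^3 + 3t^2 + 4t - 4.
Check: q(0) = -4. ✓

q(t) = t^3 + 3t^2 + 4t - 4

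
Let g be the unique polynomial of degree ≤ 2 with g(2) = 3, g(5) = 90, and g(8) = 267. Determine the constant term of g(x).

Write g(x) = ax^2 + bx + c. Substituting each data point gives a linear system:
  4a + 2b + c = 3
  25a + 5b + c = 90
  64a + 8b + c = 267
Solving the system yields a = 5, b = -6, c = -5.
So g(x) = 5x² - 6x - 5.
The constant term is -5.

-5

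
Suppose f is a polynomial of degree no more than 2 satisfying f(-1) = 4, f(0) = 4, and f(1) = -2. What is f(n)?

Write f(n) = an^2 + bn + c. Substituting each data point gives a linear system:
  a - b + c = 4
  c = 4
  a + b + c = -2
Solving the system yields a = -3, b = -3, c = 4.
So f(n) = -3n^2 - 3n + 4.
Check: f(1) = -2. ✓

f(n) = -3n^2 - 3n + 4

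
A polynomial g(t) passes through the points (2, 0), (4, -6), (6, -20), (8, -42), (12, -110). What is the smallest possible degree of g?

Divided differences on the nodes 2, 4, 6, 8, 12:
  order 0: 0  -6  -20  -42  -110
  order 1: -3  -7  -11  -17
  order 2: -1  -1  -1
  order 3: 0  0
  order 4: 0
The order-2 divided differences are all -1 (nonzero) and every higher order vanishes, so the data lies on a polynomial of degree exactly 2.

2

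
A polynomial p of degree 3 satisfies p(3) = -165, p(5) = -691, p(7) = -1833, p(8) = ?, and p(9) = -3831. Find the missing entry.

The 4 known points determine the degree-3 polynomial uniquely.
Write p(x) = ax^3 + bx^2 + cx + d. Substituting each data point gives a linear system:
  27a + 9b + 3c + d = -165
  125a + 25b + 5c + d = -691
  343a + 49b + 7c + d = -1833
  729a + 81b + 9c + d = -3831
Solving the system yields a = -5, b = -2, c = -2, d = -6.
So p(x) = -5x³ - 2x² - 2x - 6.
Then p(8) = -2710.

-2710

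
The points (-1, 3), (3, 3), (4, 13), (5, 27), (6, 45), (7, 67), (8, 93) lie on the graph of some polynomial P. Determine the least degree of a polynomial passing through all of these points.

Divided differences on the nodes -1, 3, 4, 5, 6, 7, 8:
  order 0: 3  3  13  27  45  67  93
  order 1: 0  10  14  18  22  26
  order 2: 2  2  2  2  2
  order 3: 0  0  0  0
  order 4: 0  0  0
  order 5: 0  0
  order 6: 0
The order-2 divided differences are all 2 (nonzero) and every higher order vanishes, so the data lies on a polynomial of degree exactly 2.

2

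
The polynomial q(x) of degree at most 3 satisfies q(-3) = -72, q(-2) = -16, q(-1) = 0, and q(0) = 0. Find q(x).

Using the Lagrange interpolation formula with nodes -3, -2, -1, 0:
  L_0(x) = (x + 2)(x + 1)x / -6
  L_1(x) = (x + 3)(x + 1)x / 2
  L_2(x) = (x + 3)(x + 2)x / -2
  L_3(x) = (x + 3)(x + 2)(x + 1) / 6
Then q(x) = -72·L_0(x) - 16·L_1(x) + 0·L_2(x) + 0·L_3(x).
Expanding and collecting terms gives q(x) = 4x^3 + 4x^2.
Check: q(0) = 0. ✓

q(x) = 4x^3 + 4x^2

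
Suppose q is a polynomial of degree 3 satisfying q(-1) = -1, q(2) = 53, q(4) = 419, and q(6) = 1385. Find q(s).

Using the Lagrange interpolation formula with nodes -1, 2, 4, 6:
  L_0(s) = (s - 2)(s - 4)(s - 6) / -105
  L_1(s) = (s + 1)(s - 4)(s - 6) / 24
  L_2(s) = (s + 1)(s - 2)(s - 6) / -20
  L_3(s) = (s + 1)(s - 2)(s - 4) / 56
Then q(s) = -1·L_0(s) + 53·L_1(s) + 419·L_2(s) + 1385·L_3(s).
Expanding and collecting terms gives q(s) = 6s^3 + 3s^2 - 3s - 1.
Check: q(-1) = -1. ✓

q(s) = 6s^3 + 3s^2 - 3s - 1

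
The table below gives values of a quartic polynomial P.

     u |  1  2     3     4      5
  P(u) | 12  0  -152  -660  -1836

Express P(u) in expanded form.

Using the Lagrange interpolation formula with nodes 1, 2, 3, 4, 5:
  L_0(u) = (u - 2)(u - 3)(u - 4)(u - 5) / 24
  L_1(u) = (u - 1)(u - 3)(u - 4)(u - 5) / -6
  L_2(u) = (u - 1)(u - 2)(u - 4)(u - 5) / 4
  L_3(u) = (u - 1)(u - 2)(u - 3)(u - 5) / -6
  L_4(u) = (u - 1)(u - 2)(u - 3)(u - 4) / 24
Then P(u) = 12·L_0(u) + 0·L_1(u) - 152·L_2(u) - 660·L_3(u) - 1836·L_4(u).
Expanding and collecting terms gives P(u) = -4u^4 + 4u^3 + 6u^2 + 2u + 4.
Check: P(5) = -1836. ✓

P(u) = -4u^4 + 4u^3 + 6u^2 + 2u + 4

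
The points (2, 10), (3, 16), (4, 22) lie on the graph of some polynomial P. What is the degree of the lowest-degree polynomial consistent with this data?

1

Forward differences of the values at t = 2, 3, 4:
  P  : 10  16  22
  Δ  : 6  6
  Δ^2: 0
The first differences are constant (6) and nonzero, while all higher differences vanish, so the minimal degree is 1.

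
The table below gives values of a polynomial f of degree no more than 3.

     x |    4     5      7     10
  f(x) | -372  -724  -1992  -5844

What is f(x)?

Write f(x) = ax^3 + bx^2 + cx + d. Substituting each data point gives a linear system:
  64a + 16b + 4c + d = -372
  125a + 25b + 5c + d = -724
  343a + 49b + 7c + d = -1992
  1000a + 100b + 10c + d = -5844
Solving the system yields a = -6, b = 2, c = -4, d = -4.
So f(x) = -6x³ + 2x² - 4x - 4.
Check: f(5) = -724. ✓

f(x) = -6x^3 + 2x^2 - 4x - 4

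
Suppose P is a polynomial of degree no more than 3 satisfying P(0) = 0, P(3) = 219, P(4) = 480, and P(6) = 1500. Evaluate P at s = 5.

895

Using the Lagrange interpolation formula with nodes 0, 3, 4, 6:
  L_0(s) = (s - 3)(s - 4)(s - 6) / -72
  L_1(s) = s(s - 4)(s - 6) / 9
  L_2(s) = s(s - 3)(s - 6) / -8
  L_3(s) = s(s - 3)(s - 4) / 36
Then P(s) = 0·L_0(s) + 219·L_1(s) + 480·L_2(s) + 1500·L_3(s).
Expanding and collecting terms gives P(s) = 6s^3 + 5s^2 + 4s.
Evaluating at s = 5: P(5) = 895.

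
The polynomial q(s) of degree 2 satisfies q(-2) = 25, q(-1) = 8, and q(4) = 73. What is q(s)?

q(s) = 5s^2 - 2s + 1

Write q(s) = as^2 + bs + c. Substituting each data point gives a linear system:
  4a - 2b + c = 25
  a - b + c = 8
  16a + 4b + c = 73
Solving the system yields a = 5, b = -2, c = 1.
So q(s) = 5s^2 - 2s + 1.
Check: q(-1) = 8. ✓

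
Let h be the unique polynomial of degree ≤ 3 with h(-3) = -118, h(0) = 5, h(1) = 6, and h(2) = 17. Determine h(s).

h(s) = 3s^3 - 4s^2 + 2s + 5

Write h(s) = as^3 + bs^2 + cs + d. Substituting each data point gives a linear system:
  -27a + 9b - 3c + d = -118
  d = 5
  a + b + c + d = 6
  8a + 4b + 2c + d = 17
Solving the system yields a = 3, b = -4, c = 2, d = 5.
So h(s) = 3s^3 - 4s^2 + 2s + 5.
Check: h(0) = 5. ✓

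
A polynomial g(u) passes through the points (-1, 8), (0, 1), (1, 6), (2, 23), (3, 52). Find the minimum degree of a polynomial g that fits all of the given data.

Forward differences of the values at u = -1, 0, 1, 2, 3:
  g  : 8  1  6  23  52
  Δ  : -7  5  17  29
  Δ^2: 12  12  12
  Δ^3: 0  0
  Δ^4: 0
The second differences are constant (12) and nonzero, while all higher differences vanish, so the minimal degree is 2.

2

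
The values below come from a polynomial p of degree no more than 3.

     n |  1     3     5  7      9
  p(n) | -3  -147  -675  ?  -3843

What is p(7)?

-1827

On equispaced nodes a degree-3 polynomial has vanishing fourth forward difference, so
  p(1) - 4·p(3) + 6·p(5) - 4·p(7) + p(9) = 0.
Substituting the known values and solving for p(7):
  -4·p(7) = 7308
  p(7) = -1827.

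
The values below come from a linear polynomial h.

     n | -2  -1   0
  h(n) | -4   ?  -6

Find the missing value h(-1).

On equispaced nodes a degree-1 polynomial has vanishing second forward difference, so
  h(-2) - 2·h(-1) + h(0) = 0.
Substituting the known values and solving for h(-1):
  -2·h(-1) = 10
  h(-1) = -5.

-5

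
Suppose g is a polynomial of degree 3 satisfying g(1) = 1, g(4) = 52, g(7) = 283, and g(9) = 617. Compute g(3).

Using the Lagrange interpolation formula with nodes 1, 4, 7, 9:
  L_0(n) = (n - 4)(n - 7)(n - 9) / -144
  L_1(n) = (n - 1)(n - 7)(n - 9) / 45
  L_2(n) = (n - 1)(n - 4)(n - 9) / -36
  L_3(n) = (n - 1)(n - 4)(n - 7) / 80
Then g(n) = 1·L_0(n) + 52·L_1(n) + 283·L_2(n) + 617·L_3(n).
Expanding and collecting terms gives g(n) = n³ - 2n² + 6n - 4.
Evaluating at n = 3: g(3) = 23.

23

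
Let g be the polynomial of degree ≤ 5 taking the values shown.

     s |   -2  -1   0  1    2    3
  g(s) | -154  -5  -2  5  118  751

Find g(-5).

-11257

Forward differences of the values at s = -2, -1, 0, 1, 2, 3:
  g  : -154  -5  -2  5  118  751
  Δ  : 149  3  7  113  633
  Δ^2: -146  4  106  520
  Δ^3: 150  102  414
  Δ^4: -48  312
  Δ^5: 360
The fifth differences are constant, confirming degree 5.
Interpolating (Newton forward form) and evaluating at s = -5 gives g(-5) = -11257.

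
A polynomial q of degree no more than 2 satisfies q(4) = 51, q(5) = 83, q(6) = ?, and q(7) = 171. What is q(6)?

123

On equispaced nodes a degree-2 polynomial has vanishing third forward difference, so
  - q(4) + 3·q(5) - 3·q(6) + q(7) = 0.
Substituting the known values and solving for q(6):
  -3·q(6) = -369
  q(6) = 123.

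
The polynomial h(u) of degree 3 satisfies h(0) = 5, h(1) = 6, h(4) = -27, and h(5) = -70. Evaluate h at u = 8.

-379

Write h(u) = au^3 + bu^2 + cu + d. Substituting each data point gives a linear system:
  d = 5
  a + b + c + d = 6
  64a + 16b + 4c + d = -27
  125a + 25b + 5c + d = -70
Solving the system yields a = -1, b = 2, c = 0, d = 5.
So h(u) = -u³ + 2u² + 5.
Then h(8) = -379.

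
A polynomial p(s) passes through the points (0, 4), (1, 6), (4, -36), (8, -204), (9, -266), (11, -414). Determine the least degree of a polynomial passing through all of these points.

2

Divided differences on the nodes 0, 1, 4, 8, 9, 11:
  order 0: 4  6  -36  -204  -266  -414
  order 1: 2  -14  -42  -62  -74
  order 2: -4  -4  -4  -4
  order 3: 0  0  0
  order 4: 0  0
  order 5: 0
The order-2 divided differences are all -4 (nonzero) and every higher order vanishes, so the data lies on a polynomial of degree exactly 2.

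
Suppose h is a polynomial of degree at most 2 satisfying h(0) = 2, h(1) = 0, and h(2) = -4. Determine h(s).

h(s) = -s^2 - s + 2

Write h(s) = as^2 + bs + c. Substituting each data point gives a linear system:
  c = 2
  a + b + c = 0
  4a + 2b + c = -4
Solving the system yields a = -1, b = -1, c = 2.
So h(s) = -s^2 - s + 2.
Check: h(1) = 0. ✓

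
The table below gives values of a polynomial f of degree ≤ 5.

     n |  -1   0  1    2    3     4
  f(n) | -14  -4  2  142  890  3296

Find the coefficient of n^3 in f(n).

Write f(n) = an^5 + bn^4 + cn^3 + dn^2 + en + k. Substituting each data point gives a linear system:
  -a + b - c + d - e + k = -14
  k = -4
  a + b + c + d + e + k = 2
  32a + 16b + 8c + 4d + 2e + k = 142
  243a + 81b + 27c + 9d + 3e + k = 890
  1024a + 256b + 64c + 16d + 4e + k = 3296
Solving the system yields a = 2, b = 4, c = 5, d = -6, e = 1, k = -4.
So f(n) = 2n^5 + 4n^4 + 5n^3 - 6n^2 + n - 4.
The coefficient of n^3 is 5.

5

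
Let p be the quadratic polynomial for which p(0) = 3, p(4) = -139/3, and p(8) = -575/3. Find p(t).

Using the Lagrange interpolation formula with nodes 0, 4, 8:
  L_0(t) = (t - 4)(t - 8) / 32
  L_1(t) = t(t - 8) / -16
  L_2(t) = t(t - 4) / 32
Then p(t) = 3·L_0(t) - 139/3·L_1(t) - 575/3·L_2(t).
Expanding and collecting terms gives p(t) = -3t² - (1/3)t + 3.
Check: p(8) = -575/3. ✓

p(t) = -3t^2 - (1/3)t + 3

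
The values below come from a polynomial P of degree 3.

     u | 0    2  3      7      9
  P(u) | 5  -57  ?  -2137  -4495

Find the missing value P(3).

-181

The 4 known points determine the degree-3 polynomial uniquely.
Write P(u) = au^3 + bu^2 + cu + d. Substituting each data point gives a linear system:
  d = 5
  8a + 4b + 2c + d = -57
  343a + 49b + 7c + d = -2137
  729a + 81b + 9c + d = -4495
Solving the system yields a = -6, b = -1, c = -5, d = 5.
So P(u) = -6u^3 - u^2 - 5u + 5.
Then P(3) = -181.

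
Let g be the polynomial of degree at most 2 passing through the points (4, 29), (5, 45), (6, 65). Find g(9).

Forward differences of the values at u = 4, 5, 6:
  g  : 29  45  65
  Δ  : 16  20
  Δ^2: 4
The second differences are constant, confirming degree 2.
Interpolating (Newton forward form) and evaluating at u = 9 gives g(9) = 149.

149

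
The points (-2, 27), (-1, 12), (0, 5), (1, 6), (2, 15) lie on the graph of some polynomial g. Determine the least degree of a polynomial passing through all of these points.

Forward differences of the values at u = -2, -1, 0, 1, 2:
  g  : 27  12  5  6  15
  Δ  : -15  -7  1  9
  Δ^2: 8  8  8
  Δ^3: 0  0
  Δ^4: 0
The second differences are constant (8) and nonzero, while all higher differences vanish, so the minimal degree is 2.

2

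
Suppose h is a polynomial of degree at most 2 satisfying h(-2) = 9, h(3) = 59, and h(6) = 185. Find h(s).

h(s) = 4s^2 + 6s + 5

Write h(s) = as^2 + bs + c. Substituting each data point gives a linear system:
  4a - 2b + c = 9
  9a + 3b + c = 59
  36a + 6b + c = 185
Solving the system yields a = 4, b = 6, c = 5.
So h(s) = 4s² + 6s + 5.
Check: h(6) = 185. ✓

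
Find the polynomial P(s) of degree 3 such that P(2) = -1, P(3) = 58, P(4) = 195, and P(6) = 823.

P(s) = 5s^3 - 6s^2 - 6s - 5

Using the Lagrange interpolation formula with nodes 2, 3, 4, 6:
  L_0(s) = (s - 3)(s - 4)(s - 6) / -8
  L_1(s) = (s - 2)(s - 4)(s - 6) / 3
  L_2(s) = (s - 2)(s - 3)(s - 6) / -4
  L_3(s) = (s - 2)(s - 3)(s - 4) / 24
Then P(s) = -1·L_0(s) + 58·L_1(s) + 195·L_2(s) + 823·L_3(s).
Expanding and collecting terms gives P(s) = 5s³ - 6s² - 6s - 5.
Check: P(3) = 58. ✓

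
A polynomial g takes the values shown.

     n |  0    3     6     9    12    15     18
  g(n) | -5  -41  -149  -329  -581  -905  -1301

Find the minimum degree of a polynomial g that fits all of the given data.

2

Forward differences of the values at n = 0, 3, 6, 9, 12, 15, 18:
  g  : -5  -41  -149  -329  -581  -905  -1301
  Δ  : -36  -108  -180  -252  -324  -396
  Δ^2: -72  -72  -72  -72  -72
  Δ^3: 0  0  0  0
  Δ^4: 0  0  0
  Δ^5: 0  0
  Δ^6: 0
The second differences are constant (-72) and nonzero, while all higher differences vanish, so the minimal degree is 2.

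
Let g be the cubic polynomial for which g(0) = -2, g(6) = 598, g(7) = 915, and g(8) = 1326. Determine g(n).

Using the Lagrange interpolation formula with nodes 0, 6, 7, 8:
  L_0(n) = (n - 6)(n - 7)(n - 8) / -336
  L_1(n) = n(n - 7)(n - 8) / 12
  L_2(n) = n(n - 6)(n - 8) / -7
  L_3(n) = n(n - 6)(n - 7) / 16
Then g(n) = -2·L_0(n) + 598·L_1(n) + 915·L_2(n) + 1326·L_3(n).
Expanding and collecting terms gives g(n) = 2n³ + 5n² - 2n - 2.
Check: g(7) = 915. ✓

g(n) = 2n^3 + 5n^2 - 2n - 2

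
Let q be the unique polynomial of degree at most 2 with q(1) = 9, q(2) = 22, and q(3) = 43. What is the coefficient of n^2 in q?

4

Write q(n) = an^2 + bn + c. Substituting each data point gives a linear system:
  a + b + c = 9
  4a + 2b + c = 22
  9a + 3b + c = 43
Solving the system yields a = 4, b = 1, c = 4.
So q(n) = 4n² + n + 4.
The leading coefficient is 4.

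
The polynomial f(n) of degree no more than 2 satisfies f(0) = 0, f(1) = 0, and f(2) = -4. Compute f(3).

-12

Using the Lagrange interpolation formula with nodes 0, 1, 2:
  L_0(n) = (n - 1)(n - 2) / 2
  L_1(n) = n(n - 2) / -1
  L_2(n) = n(n - 1) / 2
Then f(n) = 0·L_0(n) + 0·L_1(n) - 4·L_2(n).
Expanding and collecting terms gives f(n) = -2n^2 + 2n.
Evaluating at n = 3: f(3) = -12.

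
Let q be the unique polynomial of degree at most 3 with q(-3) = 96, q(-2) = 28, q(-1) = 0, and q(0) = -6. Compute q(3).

-72

Using the Lagrange interpolation formula with nodes -3, -2, -1, 0:
  L_0(u) = (u + 2)(u + 1)u / -6
  L_1(u) = (u + 3)(u + 1)u / 2
  L_2(u) = (u + 3)(u + 2)u / -2
  L_3(u) = (u + 3)(u + 2)(u + 1) / 6
Then q(u) = 96·L_0(u) + 28·L_1(u) + 0·L_2(u) - 6·L_3(u).
Expanding and collecting terms gives q(u) = -3u^3 + 2u^2 - u - 6.
Evaluating at u = 3: q(3) = -72.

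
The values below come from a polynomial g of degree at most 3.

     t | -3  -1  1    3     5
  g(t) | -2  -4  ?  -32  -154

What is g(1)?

2

The 4 known points determine the degree-3 polynomial uniquely.
Write g(t) = at^3 + bt^2 + ct + d. Substituting each data point gives a linear system:
  -27a + 9b - 3c + d = -2
  -a + b - c + d = -4
  27a + 9b + 3c + d = -32
  125a + 25b + 5c + d = -154
Solving the system yields a = -1, b = -2, c = 4, d = 1.
So g(t) = -t³ - 2t² + 4t + 1.
Then g(1) = 2.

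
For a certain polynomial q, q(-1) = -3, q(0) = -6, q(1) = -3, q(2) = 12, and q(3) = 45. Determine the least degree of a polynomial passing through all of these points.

Forward differences of the values at x = -1, 0, 1, 2, 3:
  q  : -3  -6  -3  12  45
  Δ  : -3  3  15  33
  Δ^2: 6  12  18
  Δ^3: 6  6
  Δ^4: 0
The third differences are constant (6) and nonzero, while all higher differences vanish, so the minimal degree is 3.

3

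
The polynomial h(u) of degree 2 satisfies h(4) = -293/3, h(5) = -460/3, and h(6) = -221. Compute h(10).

-1835/3

Using the Lagrange interpolation formula with nodes 4, 5, 6:
  L_0(u) = (u - 5)(u - 6) / 2
  L_1(u) = (u - 4)(u - 6) / -1
  L_2(u) = (u - 4)(u - 5) / 2
Then h(u) = -293/3·L_0(u) - 460/3·L_1(u) - 221·L_2(u).
Expanding and collecting terms gives h(u) = -6u^2 - (5/3)u + 5.
Evaluating at u = 10: h(10) = -1835/3.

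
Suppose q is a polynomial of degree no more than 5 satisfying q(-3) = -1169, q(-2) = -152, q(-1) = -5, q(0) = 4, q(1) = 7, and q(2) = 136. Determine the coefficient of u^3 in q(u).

Write q(u) = au^5 + bu^4 + cu^3 + du^2 + eu + k. Substituting each data point gives a linear system:
  -243a + 81b - 27c + 9d - 3e + k = -1169
  -32a + 16b - 8c + 4d - 2e + k = -152
  -a + b - c + d - e + k = -5
  k = 4
  a + b + c + d + e + k = 7
  32a + 16b + 8c + 4d + 2e + k = 136
Solving the system yields a = 5, b = 0, c = -3, d = -3, e = 4, k = 4.
So q(u) = 5u^5 - 3u^3 - 3u^2 + 4u + 4.
The coefficient of u^3 is -3.

-3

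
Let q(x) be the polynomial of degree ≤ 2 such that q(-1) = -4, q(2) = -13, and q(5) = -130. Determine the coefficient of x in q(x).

3

Write q(x) = ax^2 + bx + c. Substituting each data point gives a linear system:
  a - b + c = -4
  4a + 2b + c = -13
  25a + 5b + c = -130
Solving the system yields a = -6, b = 3, c = 5.
So q(x) = -6x² + 3x + 5.
The coefficient of x is 3.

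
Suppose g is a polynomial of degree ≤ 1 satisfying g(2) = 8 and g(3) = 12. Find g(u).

g(u) = 4u

Write g(u) = au + b. Substituting each data point gives a linear system:
  2a + b = 8
  3a + b = 12
Solving the system yields a = 4, b = 0.
So g(u) = 4u.
Check: g(2) = 8. ✓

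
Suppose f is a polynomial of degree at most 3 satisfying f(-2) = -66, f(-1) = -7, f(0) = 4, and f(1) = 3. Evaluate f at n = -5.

Using the Lagrange interpolation formula with nodes -2, -1, 0, 1:
  L_0(n) = (n + 1)n(n - 1) / -6
  L_1(n) = (n + 2)n(n - 1) / 2
  L_2(n) = (n + 2)(n + 1)(n - 1) / -2
  L_3(n) = (n + 2)(n + 1)n / 6
Then f(n) = -66·L_0(n) - 7·L_1(n) + 4·L_2(n) + 3·L_3(n).
Expanding and collecting terms gives f(n) = 6n^3 - 6n^2 - n + 4.
Evaluating at n = -5: f(-5) = -891.

-891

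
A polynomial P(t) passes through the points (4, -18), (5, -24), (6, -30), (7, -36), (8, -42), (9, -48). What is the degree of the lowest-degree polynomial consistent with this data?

1

Forward differences of the values at t = 4, 5, 6, 7, 8, 9:
  P  : -18  -24  -30  -36  -42  -48
  Δ  : -6  -6  -6  -6  -6
  Δ^2: 0  0  0  0
  Δ^3: 0  0  0
  Δ^4: 0  0
  Δ^5: 0
The first differences are constant (-6) and nonzero, while all higher differences vanish, so the minimal degree is 1.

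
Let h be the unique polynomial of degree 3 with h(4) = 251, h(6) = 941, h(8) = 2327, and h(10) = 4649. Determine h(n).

h(n) = 5n^3 - 3n^2 - 5n - 1

Write h(n) = an^3 + bn^2 + cn + d. Substituting each data point gives a linear system:
  64a + 16b + 4c + d = 251
  216a + 36b + 6c + d = 941
  512a + 64b + 8c + d = 2327
  1000a + 100b + 10c + d = 4649
Solving the system yields a = 5, b = -3, c = -5, d = -1.
So h(n) = 5n³ - 3n² - 5n - 1.
Check: h(6) = 941. ✓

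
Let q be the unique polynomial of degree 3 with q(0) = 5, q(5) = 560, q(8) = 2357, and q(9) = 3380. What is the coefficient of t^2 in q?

Write q(t) = at^3 + bt^2 + ct + d. Substituting each data point gives a linear system:
  d = 5
  125a + 25b + 5c + d = 560
  512a + 64b + 8c + d = 2357
  729a + 81b + 9c + d = 3380
Solving the system yields a = 5, b = -4, c = 6, d = 5.
So q(t) = 5t^3 - 4t^2 + 6t + 5.
The coefficient of t^2 is -4.

-4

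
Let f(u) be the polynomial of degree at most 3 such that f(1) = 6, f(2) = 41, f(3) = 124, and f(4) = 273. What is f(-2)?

9

Using the Lagrange interpolation formula with nodes 1, 2, 3, 4:
  L_0(u) = (u - 2)(u - 3)(u - 4) / -6
  L_1(u) = (u - 1)(u - 3)(u - 4) / 2
  L_2(u) = (u - 1)(u - 2)(u - 4) / -2
  L_3(u) = (u - 1)(u - 2)(u - 3) / 6
Then f(u) = 6·L_0(u) + 41·L_1(u) + 124·L_2(u) + 273·L_3(u).
Expanding and collecting terms gives f(u) = 3u^3 + 6u^2 - 4u + 1.
Evaluating at u = -2: f(-2) = 9.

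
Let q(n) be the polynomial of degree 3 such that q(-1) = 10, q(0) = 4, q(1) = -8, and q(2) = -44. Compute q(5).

-476

Write q(n) = an^3 + bn^2 + cn + d. Substituting each data point gives a linear system:
  -a + b - c + d = 10
  d = 4
  a + b + c + d = -8
  8a + 4b + 2c + d = -44
Solving the system yields a = -3, b = -3, c = -6, d = 4.
So q(n) = -3n³ - 3n² - 6n + 4.
Then q(5) = -476.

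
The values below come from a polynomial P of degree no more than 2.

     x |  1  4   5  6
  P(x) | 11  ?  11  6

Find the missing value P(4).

14

The 3 known points determine the degree-2 polynomial uniquely.
Write P(x) = ax^2 + bx + c. Substituting each data point gives a linear system:
  a + b + c = 11
  25a + 5b + c = 11
  36a + 6b + c = 6
Solving the system yields a = -1, b = 6, c = 6.
So P(x) = -x^2 + 6x + 6.
Then P(4) = 14.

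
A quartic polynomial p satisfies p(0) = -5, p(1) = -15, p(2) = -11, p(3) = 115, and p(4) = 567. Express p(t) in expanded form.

p(t) = 4t^4 - 6t^3 - 3t^2 - 5t - 5

Write p(t) = at^4 + bt^3 + ct^2 + dt + e. Substituting each data point gives a linear system:
  e = -5
  a + b + c + d + e = -15
  16a + 8b + 4c + 2d + e = -11
  81a + 27b + 9c + 3d + e = 115
  256a + 64b + 16c + 4d + e = 567
Solving the system yields a = 4, b = -6, c = -3, d = -5, e = -5.
So p(t) = 4t⁴ - 6t³ - 3t² - 5t - 5.
Check: p(0) = -5. ✓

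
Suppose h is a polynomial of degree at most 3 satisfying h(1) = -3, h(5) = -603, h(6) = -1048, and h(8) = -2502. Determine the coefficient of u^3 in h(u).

Write h(u) = au^3 + bu^2 + cu + d. Substituting each data point gives a linear system:
  a + b + c + d = -3
  125a + 25b + 5c + d = -603
  216a + 36b + 6c + d = -1048
  512a + 64b + 8c + d = -2502
Solving the system yields a = -5, b = 1, c = -1, d = 2.
So h(u) = -5u^3 + u^2 - u + 2.
The leading coefficient is -5.

-5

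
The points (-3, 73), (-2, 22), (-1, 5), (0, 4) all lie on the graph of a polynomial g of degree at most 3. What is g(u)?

g(u) = -3u^3 - u^2 + u + 4

Using the Lagrange interpolation formula with nodes -3, -2, -1, 0:
  L_0(u) = (u + 2)(u + 1)u / -6
  L_1(u) = (u + 3)(u + 1)u / 2
  L_2(u) = (u + 3)(u + 2)u / -2
  L_3(u) = (u + 3)(u + 2)(u + 1) / 6
Then g(u) = 73·L_0(u) + 22·L_1(u) + 5·L_2(u) + 4·L_3(u).
Expanding and collecting terms gives g(u) = -3u³ - u² + u + 4.
Check: g(-1) = 5. ✓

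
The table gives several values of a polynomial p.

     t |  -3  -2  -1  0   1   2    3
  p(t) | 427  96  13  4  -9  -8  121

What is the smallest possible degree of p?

Forward differences of the values at t = -3, -2, -1, 0, 1, 2, 3:
  p  : 427  96  13  4  -9  -8  121
  Δ  : -331  -83  -9  -13  1  129
  Δ^2: 248  74  -4  14  128
  Δ^3: -174  -78  18  114
  Δ^4: 96  96  96
  Δ^5: 0  0
  Δ^6: 0
The fourth differences are constant (96) and nonzero, while all higher differences vanish, so the minimal degree is 4.

4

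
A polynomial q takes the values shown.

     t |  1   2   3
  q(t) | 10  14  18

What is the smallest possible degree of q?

1

Forward differences of the values at t = 1, 2, 3:
  q  : 10  14  18
  Δ  : 4  4
  Δ^2: 0
The first differences are constant (4) and nonzero, while all higher differences vanish, so the minimal degree is 1.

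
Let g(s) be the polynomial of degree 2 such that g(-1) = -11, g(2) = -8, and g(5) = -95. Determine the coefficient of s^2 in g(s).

Write g(s) = as^2 + bs + c. Substituting each data point gives a linear system:
  a - b + c = -11
  4a + 2b + c = -8
  25a + 5b + c = -95
Solving the system yields a = -5, b = 6, c = 0.
So g(s) = -5s² + 6s.
The leading coefficient is -5.

-5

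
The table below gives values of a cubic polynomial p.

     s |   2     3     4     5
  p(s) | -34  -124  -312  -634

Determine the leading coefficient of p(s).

-6

Write p(s) = as^3 + bs^2 + cs + d. Substituting each data point gives a linear system:
  8a + 4b + 2c + d = -34
  27a + 9b + 3c + d = -124
  64a + 16b + 4c + d = -312
  125a + 25b + 5c + d = -634
Solving the system yields a = -6, b = 5, c = -1, d = -4.
So p(s) = -6s³ + 5s² - s - 4.
The leading coefficient is -6.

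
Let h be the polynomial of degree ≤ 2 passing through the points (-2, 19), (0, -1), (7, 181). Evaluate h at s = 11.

Write h(s) = as^2 + bs + c. Substituting each data point gives a linear system:
  4a - 2b + c = 19
  c = -1
  49a + 7b + c = 181
Solving the system yields a = 4, b = -2, c = -1.
So h(s) = 4s² - 2s - 1.
Then h(11) = 461.

461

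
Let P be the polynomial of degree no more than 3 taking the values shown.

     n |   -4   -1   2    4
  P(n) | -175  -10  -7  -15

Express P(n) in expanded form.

P(n) = n^3 - 6n^2 + 4n + 1

Write P(n) = an^3 + bn^2 + cn + d. Substituting each data point gives a linear system:
  -64a + 16b - 4c + d = -175
  -a + b - c + d = -10
  8a + 4b + 2c + d = -7
  64a + 16b + 4c + d = -15
Solving the system yields a = 1, b = -6, c = 4, d = 1.
So P(n) = n^3 - 6n^2 + 4n + 1.
Check: P(4) = -15. ✓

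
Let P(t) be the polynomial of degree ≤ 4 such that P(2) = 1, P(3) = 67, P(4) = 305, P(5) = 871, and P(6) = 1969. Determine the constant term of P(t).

Write P(t) = at^4 + bt^3 + ct^2 + dt + e. Substituting each data point gives a linear system:
  16a + 8b + 4c + 2d + e = 1
  81a + 27b + 9c + 3d + e = 67
  256a + 64b + 16c + 4d + e = 305
  625a + 125b + 25c + 5d + e = 871
  1296a + 216b + 36c + 6d + e = 1969
Solving the system yields a = 2, b = -2, c = -6, d = 4, e = 1.
So P(t) = 2t^4 - 2t^3 - 6t^2 + 4t + 1.
The constant term is 1.

1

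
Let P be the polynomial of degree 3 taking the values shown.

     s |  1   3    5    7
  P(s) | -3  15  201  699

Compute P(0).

Write P(s) = as^3 + bs^2 + cs + d. Substituting each data point gives a linear system:
  a + b + c + d = -3
  27a + 9b + 3c + d = 15
  125a + 25b + 5c + d = 201
  343a + 49b + 7c + d = 699
Solving the system yields a = 3, b = -6, c = -6, d = 6.
So P(s) = 3s^3 - 6s^2 - 6s + 6.
Then P(0) = 6.

6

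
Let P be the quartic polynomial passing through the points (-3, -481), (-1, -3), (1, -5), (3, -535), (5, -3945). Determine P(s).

P(s) = -6s^4 - s^3 - 3s^2 + 5

Write P(s) = as^4 + bs^3 + cs^2 + ds + e. Substituting each data point gives a linear system:
  81a - 27b + 9c - 3d + e = -481
  a - b + c - d + e = -3
  a + b + c + d + e = -5
  81a + 27b + 9c + 3d + e = -535
  625a + 125b + 25c + 5d + e = -3945
Solving the system yields a = -6, b = -1, c = -3, d = 0, e = 5.
So P(s) = -6s⁴ - s³ - 3s² + 5.
Check: P(1) = -5. ✓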